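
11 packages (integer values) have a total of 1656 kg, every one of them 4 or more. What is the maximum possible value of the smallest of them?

The 11 values sum to 1656, so their minimum is at most ⌊1656/11⌋ = 150.
Equality holds with 5 values of 150 and 6 values of 151.

150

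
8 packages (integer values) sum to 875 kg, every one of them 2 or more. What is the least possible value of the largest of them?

110

If every one of the 8 were at most 109, the total would be at most 8 × 109 = 872 < 875.
Taking 5 copies of 109 and 3 copies of 110 gives exactly 875, so 110 is attained.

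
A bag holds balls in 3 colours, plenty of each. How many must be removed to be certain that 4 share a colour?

You could draw 3 of every colour without reaching 4 of any — 9 in all.
One more forces 4 of some colour, so 9 + 1 = 10.

10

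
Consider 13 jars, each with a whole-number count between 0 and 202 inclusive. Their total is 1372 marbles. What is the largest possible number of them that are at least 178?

7

If k of the values are ≥ 178, the total is ≥ 178k + 0(13 − k).
Setting 178k + 0(13 − k) ≤ 1372 gives 178k ≤ 1372, so k ≤ 7.
k = 7 is achieved by 7 values at 178 and 6 at 0, total 1246; add 126 to one value (staying below 178) to reach 1372.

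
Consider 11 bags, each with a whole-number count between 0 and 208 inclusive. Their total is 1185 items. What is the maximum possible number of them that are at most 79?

8

Each value at 79 or below falls at least 208 − 79 = 129 short of the ceiling 208.
The ceiling total is 11 × 208 = 2288, and we need 1185, so at most ⌊(2288 − 1185)/129⌋ = 8 can be that low.
k = 8 is achieved by 8 values at 79 and 3 at 208, total 1256; lower one of the 208's by 71 (still > 79) to reach 1185.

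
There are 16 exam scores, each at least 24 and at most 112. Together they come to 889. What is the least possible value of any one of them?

To make one score as small as possible, make the other 15 as large as possible.
The other 15 can take up 15 × 112 = 1680 ≥ 889 − 24, so one score can sit at its floor of 24.
Achievable: one at 24 and the other 15 totalling 865, which fits since 15 × 24 ≤ 865 ≤ 15 × 112.

24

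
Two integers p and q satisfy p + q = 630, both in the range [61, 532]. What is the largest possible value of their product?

99225

With p + q fixed, pq peaks when the two are closest together.
Taking p = 315 and q = 315 (both in [61, 532]) gives pq = 99225.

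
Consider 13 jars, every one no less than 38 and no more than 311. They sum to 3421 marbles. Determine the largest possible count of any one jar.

To make one jar as large as possible, make the other 12 as small as possible.
The other 12 contribute at least 12 × 38 = 456, leaving at most 3421 − 456 = 2965.
But each jar is capped at 311, so the maximum is 311.
Achievable: one at 311 and the other 12 totalling 3110, which fits since 12 × 38 ≤ 3110 ≤ 12 × 311.

311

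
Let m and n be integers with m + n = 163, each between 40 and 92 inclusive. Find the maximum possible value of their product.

With m + n fixed, mn peaks when the two are closest together.
Taking m = 81 and n = 82 (both in [40, 92]) gives mn = 6642.

6642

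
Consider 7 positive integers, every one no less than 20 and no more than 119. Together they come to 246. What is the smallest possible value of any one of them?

Minimizing one value means maximizing the remaining 6.
The other 6 can take up 6 × 119 = 714 ≥ 246 − 20, so one integer can sit at its floor of 20.
Achievable: one at 20 and the other 6 totalling 226, which fits since 6 × 20 ≤ 226 ≤ 6 × 119.

20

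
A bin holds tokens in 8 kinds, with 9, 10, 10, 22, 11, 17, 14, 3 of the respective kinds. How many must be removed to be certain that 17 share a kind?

90

In the worst case you take as many as possible of each kind without reaching 17: 9 + 10 + 10 + 16 + 11 + 16 + 14 + 3 = 89.
The next one must give 17 of some kind, so 89 + 1 = 90.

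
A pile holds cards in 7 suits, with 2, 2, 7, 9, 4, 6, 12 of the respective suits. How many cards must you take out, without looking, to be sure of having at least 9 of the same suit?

38

In the worst case you take as many as possible of each suit without reaching 9: 2 + 2 + 7 + 8 + 4 + 6 + 8 = 37.
The next one must give 9 of some suit, so 37 + 1 = 38.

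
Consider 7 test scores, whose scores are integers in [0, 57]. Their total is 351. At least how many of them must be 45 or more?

Suppose at most 7 − j of them reach 45; then j values are ≤ 44 and the rest ≤ 57.
The total is then ≤ 44·j + 57·(7 − j) = 399 − 13j. For this to be ≥ 351 we need j ≤ 3, so at least 7 − 3 = 4 must reach 45.
Exactly 4 works: 4 values at 57 and 3 at 44 total 360; lower one of the high values by 9 (still ≥ 45) to hit 351.

4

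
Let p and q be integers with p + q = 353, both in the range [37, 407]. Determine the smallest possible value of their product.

pq = p(353 − p) is concave in p, so over [37, 316] it is minimized at an endpoint.
The extreme feasible split is p = 37, q = 316, giving pq = 11692.

11692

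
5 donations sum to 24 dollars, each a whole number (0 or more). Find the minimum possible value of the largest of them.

If every one of the 5 were at most 4, the total would be at most 5 × 4 = 20 < 24.
Achievable: 4 of them at 5 and 1 at 4 total 24.

5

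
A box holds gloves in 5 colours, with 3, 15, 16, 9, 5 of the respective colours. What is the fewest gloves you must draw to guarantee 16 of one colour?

48

In the worst case you take as many as possible of each colour without reaching 16: 3 + 15 + 15 + 9 + 5 = 47.
The next one must give 16 of some colour, so 47 + 1 = 48.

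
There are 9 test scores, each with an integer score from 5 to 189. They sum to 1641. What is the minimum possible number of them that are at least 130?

8

If only k of them are at least 130, the other 9 − k are at most 129, so the total is at most k·189 + (9 − k)·129.
This must reach 1641, so k·189 + (9 − k)·129 ≥ 1641, giving k ≥ 8.
Exactly 8 works: 8 values at 189 and 1 at 129 total 1641.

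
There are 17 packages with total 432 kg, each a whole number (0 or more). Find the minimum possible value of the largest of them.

26

The 17 values sum to 432, so their maximum is at least ⌈432/17⌉ = 26.
Equality holds with 7 values of 26 and 10 values of 25.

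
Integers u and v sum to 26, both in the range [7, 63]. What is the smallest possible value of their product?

For a fixed sum, uv is smallest when u and v are as far apart as possible.
At the endpoint u = 7, v = 26 − 7 = 19, so uv = 7 × 19 = 133.

133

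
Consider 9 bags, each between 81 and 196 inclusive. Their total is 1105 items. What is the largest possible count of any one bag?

196

Maximizing one value means minimizing the remaining 8.
The other 8 contribute at least 8 × 81 = 648, leaving at most 1105 − 648 = 457.
But each bag is capped at 196, so the maximum is 196.
Achievable: one at 196 and the other 8 totalling 909, which fits since 8 × 81 ≤ 909 ≤ 8 × 196.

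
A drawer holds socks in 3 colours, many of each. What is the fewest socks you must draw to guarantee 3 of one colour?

You could draw 2 of every colour without reaching 3 of any — 6 in all.
One more forces 3 of some colour, so 6 + 1 = 7.

7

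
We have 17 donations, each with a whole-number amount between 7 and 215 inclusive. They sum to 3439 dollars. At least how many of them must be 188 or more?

10

If only k of them are at least 188, the other 17 − k are at most 187, so the total is at most k·215 + (17 − k)·187.
This must reach 3439, so k·215 + (17 − k)·187 ≥ 3439, giving k ≥ 10.
Exactly 10 works: 10 values at 215 and 7 at 187 total 3459; lower one of the high values by 20 (still ≥ 188) to hit 3439.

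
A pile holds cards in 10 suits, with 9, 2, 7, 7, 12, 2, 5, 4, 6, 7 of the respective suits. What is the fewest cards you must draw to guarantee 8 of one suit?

In the worst case you take as many as possible of each suit without reaching 8: 7 + 2 + 7 + 7 + 7 + 2 + 5 + 4 + 6 + 7 = 54.
The next one must give 8 of some suit, so 54 + 1 = 55.

55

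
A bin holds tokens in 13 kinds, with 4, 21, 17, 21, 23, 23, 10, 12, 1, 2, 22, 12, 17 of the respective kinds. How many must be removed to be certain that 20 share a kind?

In the worst case you take as many as possible of each kind without reaching 20: 4 + 19 + 17 + 19 + 19 + 19 + 10 + 12 + 1 + 2 + 19 + 12 + 17 = 170.
The next one must give 20 of some kind, so 170 + 1 = 171.

171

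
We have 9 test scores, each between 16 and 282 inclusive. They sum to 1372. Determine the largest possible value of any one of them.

Maximizing one value means minimizing the remaining 8.
The other 8 contribute at least 8 × 16 = 128, leaving at most 1372 − 128 = 1244.
But each score is capped at 282, so the maximum is 282.
Achievable: one at 282 and the other 8 totalling 1090, which fits since 8 × 16 ≤ 1090 ≤ 8 × 282.

282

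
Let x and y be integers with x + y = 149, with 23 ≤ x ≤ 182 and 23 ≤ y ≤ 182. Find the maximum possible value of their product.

xy = x(149 − x) is maximized when x is as near 149/2 as the bounds allow.
Taking x = 74 and y = 75 (both in [23, 182]) gives xy = 5550.

5550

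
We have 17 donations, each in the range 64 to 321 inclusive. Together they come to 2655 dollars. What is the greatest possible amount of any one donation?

Maximizing one value means minimizing the remaining 16.
The other 16 contribute at least 16 × 64 = 1024, leaving at most 2655 − 1024 = 1631.
But each donation is capped at 321, so the maximum is 321.
Achievable: one at 321 and the other 16 totalling 2334, which fits since 16 × 64 ≤ 2334 ≤ 16 × 321.

321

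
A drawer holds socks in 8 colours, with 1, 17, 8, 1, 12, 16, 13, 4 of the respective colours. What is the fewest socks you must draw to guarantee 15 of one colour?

In the worst case you take as many as possible of each colour without reaching 15: 1 + 14 + 8 + 1 + 12 + 14 + 13 + 4 = 67.
The next one must give 15 of some colour, so 67 + 1 = 68.

68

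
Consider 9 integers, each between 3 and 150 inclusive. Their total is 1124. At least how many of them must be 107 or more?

Each value short of 107 is at most 106, costing at least 150 − 106 = 44 against the maximum total of 1350.
We can afford to lose at most 1350 − 1124 = 226, so at most ⌊226/44⌋ = 5 fall short, and at least 4 are ≥ 107.
Exactly 4 works: 4 values at 150 and 5 at 106 total 1130; lower one of the high values by 6 (still ≥ 107) to hit 1124.

4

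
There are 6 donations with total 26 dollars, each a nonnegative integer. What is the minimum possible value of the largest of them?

5

If every one of the 6 were at most 4, the total would be at most 6 × 4 = 24 < 26.
Equality holds with 2 values of 5 and 4 values of 4.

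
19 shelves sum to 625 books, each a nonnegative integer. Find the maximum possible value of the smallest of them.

If every one of the 19 were at least 33, the total would be at least 19 × 33 = 627 > 625.
Taking 2 copies of 32 and 17 copies of 33 gives exactly 625, so 32 is attained.

32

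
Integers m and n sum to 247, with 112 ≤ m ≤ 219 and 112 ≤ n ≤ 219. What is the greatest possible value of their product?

15252

With m + n fixed, mn peaks when the two are closest together.
Taking m = 123 and n = 124 (both in [112, 219]) gives mn = 15252.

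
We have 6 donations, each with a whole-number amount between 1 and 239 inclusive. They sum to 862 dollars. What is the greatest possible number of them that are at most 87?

Each value at 87 or below falls at least 239 − 87 = 152 short of the ceiling 239.
The ceiling total is 6 × 239 = 1434, and we need 862, so at most ⌊(1434 − 862)/152⌋ = 3 can be that low.
k = 3 is achieved by 3 values at 87 and 3 at 239, total 978; lower one of the 239's by 116 (still > 87) to reach 862.

3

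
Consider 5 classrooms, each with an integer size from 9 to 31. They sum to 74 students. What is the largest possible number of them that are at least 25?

1

Suppose k of them are at least 25. Those contribute at least 25 each and the other 5 − k at least 9 each.
So the total is at least 25k + 9(5 − k) = 45 + 16k. This must be ≤ 74, giving k ≤ 1.
k = 1 is achieved by 1 value at 25 and 4 at 9, total 61; add 13 to one value (staying below 25) to reach 74.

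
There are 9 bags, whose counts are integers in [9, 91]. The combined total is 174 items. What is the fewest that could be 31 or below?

5

Each value above 31 is at least 32, contributing at least 32 − 9 = 23 above the floor 9.
The sum exceeds the floor total 81 by 93, so at most ⌊93/23⌋ = 4 exceed 31, and at least 5 are ≤ 31.
Exactly 5 works: 5 values at 9 and 4 at 32 total 173; raise one of the low values by 1 (still ≤ 31) to hit 174.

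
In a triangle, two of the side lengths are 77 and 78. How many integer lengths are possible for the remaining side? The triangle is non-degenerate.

The triangle inequality gives |77 − 78| < c < 77 + 78, i.e. 1 < c < 155.
So c can be any integer from 2 to 154: 153 values.

153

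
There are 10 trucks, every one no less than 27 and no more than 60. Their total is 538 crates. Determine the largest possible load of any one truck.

Maximizing one value means minimizing the remaining 9.
The other 9 contribute at least 9 × 27 = 243, leaving at most 538 − 243 = 295.
But each truck is capped at 60, so the maximum is 60.
Achievable: one at 60 and the other 9 totalling 478, which fits since 9 × 27 ≤ 478 ≤ 9 × 60.

60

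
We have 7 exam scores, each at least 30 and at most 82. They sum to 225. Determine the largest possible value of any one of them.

45

To make one score as large as possible, make the other 6 as small as possible.
The other 6 contribute at least 6 × 30 = 180, leaving at most 225 − 180 = 45.
Since 45 ≤ 82, this is achievable: one at 45 and 6 at 30.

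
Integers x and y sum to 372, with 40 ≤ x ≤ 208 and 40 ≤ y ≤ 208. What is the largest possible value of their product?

34596

For a fixed sum, the product xy is largest when x and y are as close as possible.
Taking x = 186 and y = 186 (both in [40, 208]) gives xy = 34596.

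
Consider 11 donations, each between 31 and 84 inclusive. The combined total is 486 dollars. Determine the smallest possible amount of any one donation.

31

Minimizing one value means maximizing the remaining 10.
The other 10 can take up 10 × 84 = 840 ≥ 486 − 31, so one donation can sit at its floor of 31.
Achievable: one at 31 and the other 10 totalling 455, which fits since 10 × 31 ≤ 455 ≤ 10 × 84.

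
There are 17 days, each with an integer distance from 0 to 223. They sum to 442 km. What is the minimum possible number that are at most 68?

11

Let j be the number exceeding 68. Then the total is ≥ 69·j + 0·(17 − j) = 0 + 69j.
So 69j ≤ 442 and j ≤ 6; hence at least 17 − 6 = 11 are ≤ 68.
Exactly 11 works: 11 values at 0 and 6 at 69 total 414; raise one of the low values by 28 (still ≤ 68) to hit 442.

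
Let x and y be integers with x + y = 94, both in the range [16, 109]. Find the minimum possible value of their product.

1248

Since x + y is fixed, pushing one of them to its bound minimizes the product.
At the endpoint x = 16, y = 94 − 16 = 78, so xy = 16 × 78 = 1248.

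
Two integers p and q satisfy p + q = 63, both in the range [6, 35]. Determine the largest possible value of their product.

For a fixed sum, the product pq is largest when p and q are as close as possible.
Taking p = 31 and q = 32 (both in [6, 35]) gives pq = 992.

992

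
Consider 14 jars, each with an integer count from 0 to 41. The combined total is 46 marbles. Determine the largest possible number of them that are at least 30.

Suppose k of them are at least 30. Those contribute at least 30 each and the other 14 − k at least 0 each.
So the total is at least 30k + 0(14 − k) = 0 + 30k. This must be ≤ 46, giving k ≤ 1.
k = 1 is achieved by 1 value at 30 and 13 at 0, total 30; add 16 to one value (staying below 30) to reach 46.

1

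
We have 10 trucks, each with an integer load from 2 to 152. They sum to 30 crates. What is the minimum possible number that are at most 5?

8

Each value above 5 is at least 6, contributing at least 6 − 2 = 4 above the floor 2.
The sum exceeds the floor total 20 by 10, so at most ⌊10/4⌋ = 2 exceed 5, and at least 8 are ≤ 5.
Exactly 8 works: 8 values at 2 and 2 at 6 total 28; raise one of the low values by 2 (still ≤ 5) to hit 30.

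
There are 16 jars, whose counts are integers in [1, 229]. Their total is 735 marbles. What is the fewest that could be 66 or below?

If only k of them are at most 66, the other 16 − k are at least 67, so the total is at least (16 − k)·67 + k·1.
This is ≤ 735, so (16 − k)·67 + 1k ≤ 735, which gives k ≥ 6.
Exactly 6 works: 6 values at 1 and 10 at 67 total 676; raise one of the low values by 59 (still ≤ 66) to hit 735.

6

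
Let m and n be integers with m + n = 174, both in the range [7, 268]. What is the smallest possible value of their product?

mn = m(174 − m) is concave in m, so over [7, 167] it is minimized at an endpoint.
The extreme feasible split is m = 7, n = 167, giving mn = 1169.

1169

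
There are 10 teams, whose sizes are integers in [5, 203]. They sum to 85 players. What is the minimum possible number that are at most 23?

9

If only k of them are at most 23, the other 10 − k are at least 24, so the total is at least (10 − k)·24 + k·5.
This is ≤ 85, so (10 − k)·24 + 5k ≤ 85, which gives k ≥ 9.
Exactly 9 works: 9 values at 5 and 1 at 24 total 69; raise one of the low values by 16 (still ≤ 23) to hit 85.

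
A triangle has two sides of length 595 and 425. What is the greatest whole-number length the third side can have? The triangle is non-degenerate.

The third side must be less than 595 + 425 = 1020.
The largest integer below 1020 is 1019.

1019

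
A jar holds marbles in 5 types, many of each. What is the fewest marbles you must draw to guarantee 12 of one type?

56

You could draw 11 of every type without reaching 12 of any — 55 in all.
One more forces 12 of some type, so 55 + 1 = 56.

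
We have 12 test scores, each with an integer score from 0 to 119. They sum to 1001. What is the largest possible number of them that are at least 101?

If k of the values are ≥ 101, the total is ≥ 101k + 0(12 − k).
Setting 101k + 0(12 − k) ≤ 1001 gives 101k ≤ 1001, so k ≤ 9.
k = 9 is achieved by 9 values at 101 and 3 at 0, total 909; add 92 to one value (staying below 101) to reach 1001.

9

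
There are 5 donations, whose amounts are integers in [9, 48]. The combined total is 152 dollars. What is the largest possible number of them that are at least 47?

2

With k values at 47 or above and the rest at least 9, the sum is at least 45 + 38k.
Since the sum is 152, we need 38k ≤ 107, i.e. k ≤ 2.
k = 2 is achieved by 2 values at 47 and 3 at 9, total 121; add 31 to one value (staying below 47) to reach 152.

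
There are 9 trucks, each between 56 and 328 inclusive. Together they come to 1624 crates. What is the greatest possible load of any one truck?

328

To make one truck as large as possible, make the other 8 as small as possible.
The other 8 contribute at least 8 × 56 = 448, leaving at most 1624 − 448 = 1176.
But each truck is capped at 328, so the maximum is 328.
Achievable: one at 328 and the other 8 totalling 1296, which fits since 8 × 56 ≤ 1296 ≤ 8 × 328.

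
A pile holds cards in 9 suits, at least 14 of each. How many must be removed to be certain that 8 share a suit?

In the worst case you draw 7 of each of the 9 suits: 9 × 7 = 63.
One more forces 8 of some suit, so 63 + 1 = 64.

64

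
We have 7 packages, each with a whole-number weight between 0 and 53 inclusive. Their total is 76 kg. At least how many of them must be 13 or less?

2

Let j be the number exceeding 13. Then the total is ≥ 14·j + 0·(7 − j) = 0 + 14j.
So 14j ≤ 76 and j ≤ 5; hence at least 7 − 5 = 2 are ≤ 13.
Exactly 2 works: 2 values at 0 and 5 at 14 total 70; raise one of the low values by 6 (still ≤ 13) to hit 76.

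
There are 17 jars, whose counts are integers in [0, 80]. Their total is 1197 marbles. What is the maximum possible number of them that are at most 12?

2

Each value at 12 or below falls at least 80 − 12 = 68 short of the ceiling 80.
The ceiling total is 17 × 80 = 1360, and we need 1197, so at most ⌊(1360 − 1197)/68⌋ = 2 can be that low.
k = 2 is achieved by 2 values at 12 and 15 at 80, total 1224; lower one of the 80's by 27 (still > 12) to reach 1197.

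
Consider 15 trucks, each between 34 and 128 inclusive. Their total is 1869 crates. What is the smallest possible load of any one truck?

77

Minimizing one value means maximizing the remaining 14.
The other 14 contribute at most 14 × 128 = 1792, leaving at least 1869 − 1792 = 77.
Since 77 ≥ 34, this is achievable: one at 77 and 14 at 128.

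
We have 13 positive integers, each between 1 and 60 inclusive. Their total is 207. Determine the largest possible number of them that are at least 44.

If k of the values are ≥ 44, the total is ≥ 44k + 1(13 − k).
Setting 44k + 1(13 − k) ≤ 207 gives 43k ≤ 194, so k ≤ 4.
k = 4 is achieved by 4 values at 44 and 9 at 1, total 185; add 22 to one value (staying below 44) to reach 207.

4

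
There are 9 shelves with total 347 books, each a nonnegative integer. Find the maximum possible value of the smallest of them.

The average is 347/9 < 39, so some value is ≤ 38.
Achievable: 4 of them at 38 and 5 at 39 total 347.

38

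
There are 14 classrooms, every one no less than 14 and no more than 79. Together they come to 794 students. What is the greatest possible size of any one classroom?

To make one classroom as large as possible, make the other 13 as small as possible.
The other 13 contribute at least 13 × 14 = 182, leaving at most 794 − 182 = 612.
But each classroom is capped at 79, so the maximum is 79.
Achievable: one at 79 and the other 13 totalling 715, which fits since 13 × 14 ≤ 715 ≤ 13 × 79.

79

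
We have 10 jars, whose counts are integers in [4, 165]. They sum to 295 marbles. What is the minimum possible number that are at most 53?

5

If only k of them are at most 53, the other 10 − k are at least 54, so the total is at least (10 − k)·54 + k·4.
This is ≤ 295, so (10 − k)·54 + 4k ≤ 295, which gives k ≥ 5.
Exactly 5 works: 5 values at 4 and 5 at 54 total 290; raise one of the low values by 5 (still ≤ 53) to hit 295.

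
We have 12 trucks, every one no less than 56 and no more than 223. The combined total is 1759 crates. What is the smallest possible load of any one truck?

To make one truck as small as possible, make the other 11 as large as possible.
The other 11 can take up 11 × 223 = 2453 ≥ 1759 − 56, so one truck can sit at its floor of 56.
Achievable: one at 56 and the other 11 totalling 1703, which fits since 11 × 56 ≤ 1703 ≤ 11 × 223.

56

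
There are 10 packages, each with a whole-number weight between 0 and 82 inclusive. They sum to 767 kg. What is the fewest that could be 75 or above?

If only k of them are at least 75, the other 10 − k are at most 74, so the total is at most k·82 + (10 − k)·74.
This must reach 767, so k·82 + (10 − k)·74 ≥ 767, giving k ≥ 4.
Exactly 4 works: 4 values at 82 and 6 at 74 total 772; lower one of the high values by 5 (still ≥ 75) to hit 767.

4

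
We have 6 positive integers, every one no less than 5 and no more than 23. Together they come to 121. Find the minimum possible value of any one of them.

6

Minimizing one value means maximizing the remaining 5.
The other 5 contribute at most 5 × 23 = 115, leaving at least 121 − 115 = 6.
Since 6 ≥ 5, this is achievable: one at 6 and 5 at 23.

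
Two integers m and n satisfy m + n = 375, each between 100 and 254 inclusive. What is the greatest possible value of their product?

35156

mn = m(375 − m) is maximized when m is as near 375/2 as the bounds allow.
Taking m = 187 and n = 188 (both in [100, 254]) gives mn = 35156.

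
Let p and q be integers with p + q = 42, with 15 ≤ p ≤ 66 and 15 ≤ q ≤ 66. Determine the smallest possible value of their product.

405

Since p + q is fixed, pushing one of them to its bound minimizes the product.
At the endpoint p = 15, q = 42 − 15 = 27, so pq = 15 × 27 = 405.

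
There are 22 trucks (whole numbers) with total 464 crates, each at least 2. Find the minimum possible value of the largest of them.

22

The average is 464/22 > 21, so not all 22 can be 21 or less; the largest is ≥ 22.
Achievable: 2 of them at 22 and 20 at 21 total 464.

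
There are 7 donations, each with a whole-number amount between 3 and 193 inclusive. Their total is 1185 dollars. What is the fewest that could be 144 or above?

If only k of them are at least 144, the other 7 − k are at most 143, so the total is at most k·193 + (7 − k)·143.
This must reach 1185, so k·193 + (7 − k)·143 ≥ 1185, giving k ≥ 4.
Exactly 4 works: 4 values at 193 and 3 at 143 total 1201; lower one of the high values by 16 (still ≥ 144) to hit 1185.

4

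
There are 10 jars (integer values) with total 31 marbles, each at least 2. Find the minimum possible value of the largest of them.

4

Some value must be at least ⌈31/10⌉ = 4, since 10 × 3 = 30 < 31.
Achievable: 1 of them at 4 and 9 at 3 total 31.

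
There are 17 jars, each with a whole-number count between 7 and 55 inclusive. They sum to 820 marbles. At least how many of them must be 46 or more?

6

Suppose at most 17 − j of them reach 46; then j values are ≤ 45 and the rest ≤ 55.
The total is then ≤ 45·j + 55·(17 − j) = 935 − 10j. For this to be ≥ 820 we need j ≤ 11, so at least 17 − 11 = 6 must reach 46.
Exactly 6 works: 6 values at 55 and 11 at 45 total 825; lower one of the high values by 5 (still ≥ 46) to hit 820.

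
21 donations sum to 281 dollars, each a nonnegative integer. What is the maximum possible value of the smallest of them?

The average is 281/21 < 14, so some value is ≤ 13.
Equality holds with 13 values of 13 and 8 values of 14.

13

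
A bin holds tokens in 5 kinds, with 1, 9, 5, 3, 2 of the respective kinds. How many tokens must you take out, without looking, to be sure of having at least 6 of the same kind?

17

In the worst case you take as many as possible of each kind without reaching 6: 1 + 5 + 5 + 3 + 2 = 16.
The next one must give 6 of some kind, so 16 + 1 = 17.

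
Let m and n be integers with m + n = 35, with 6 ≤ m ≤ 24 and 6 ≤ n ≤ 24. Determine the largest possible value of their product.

mn = m(35 − m) is maximized when m is as near 35/2 as the bounds allow.
Taking m = 17 and n = 18 (both in [6, 24]) gives mn = 306.

306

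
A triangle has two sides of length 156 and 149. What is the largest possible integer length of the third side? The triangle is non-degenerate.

The third side must be less than 156 + 149 = 305.
The largest integer below 305 is 304.

304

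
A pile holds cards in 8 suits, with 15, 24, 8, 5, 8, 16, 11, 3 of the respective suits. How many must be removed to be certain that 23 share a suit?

In the worst case you take as many as possible of each suit without reaching 23: 15 + 22 + 8 + 5 + 8 + 16 + 11 + 3 = 88.
The next one must give 23 of some suit, so 88 + 1 = 89.

89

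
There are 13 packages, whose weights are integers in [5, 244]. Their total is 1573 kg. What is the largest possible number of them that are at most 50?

8

Each value at 50 or below falls at least 244 − 50 = 194 short of the ceiling 244.
The ceiling total is 13 × 244 = 3172, and we need 1573, so at most ⌊(3172 − 1573)/194⌋ = 8 can be that low.
k = 8 is achieved by 8 values at 50 and 5 at 244, total 1620; lower one of the 244's by 47 (still > 50) to reach 1573.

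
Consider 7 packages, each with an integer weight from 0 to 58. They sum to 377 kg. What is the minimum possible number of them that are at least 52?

If only k of them are at least 52, the other 7 − k are at most 51, so the total is at most k·58 + (7 − k)·51.
This must reach 377, so k·58 + (7 − k)·51 ≥ 377, giving k ≥ 3.
Exactly 3 works: 3 values at 58 and 4 at 51 total 378; lower one of the high values by 1 (still ≥ 52) to hit 377.

3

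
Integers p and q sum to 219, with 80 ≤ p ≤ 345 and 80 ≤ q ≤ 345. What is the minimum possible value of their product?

Since p + q is fixed, pushing one of them to its bound minimizes the product.
At the endpoint p = 80, q = 219 − 80 = 139, so pq = 80 × 139 = 11120.

11120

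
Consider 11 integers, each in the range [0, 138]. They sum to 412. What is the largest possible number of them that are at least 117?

3

Suppose k of them are at least 117. Those contribute at least 117 each and the other 11 − k at least 0 each.
So the total is at least 117k + 0(11 − k) = 0 + 117k. This must be ≤ 412, giving k ≤ 3.
k = 3 is achieved by 3 values at 117 and 8 at 0, total 351; add 61 to one value (staying below 117) to reach 412.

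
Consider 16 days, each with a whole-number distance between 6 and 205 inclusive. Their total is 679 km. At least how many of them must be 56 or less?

5

If only k of them are at most 56, the other 16 − k are at least 57, so the total is at least (16 − k)·57 + k·6.
This is ≤ 679, so (16 − k)·57 + 6k ≤ 679, which gives k ≥ 5.
Exactly 5 works: 5 values at 6 and 11 at 57 total 657; raise one of the low values by 22 (still ≤ 56) to hit 679.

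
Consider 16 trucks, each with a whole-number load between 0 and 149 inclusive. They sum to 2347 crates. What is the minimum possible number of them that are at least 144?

10

Suppose at most 16 − j of them reach 144; then j values are ≤ 143 and the rest ≤ 149.
The total is then ≤ 143·j + 149·(16 − j) = 2384 − 6j. For this to be ≥ 2347 we need j ≤ 6, so at least 16 − 6 = 10 must reach 144.
Exactly 10 works: 10 values at 149 and 6 at 143 total 2348; lower one of the high values by 1 (still ≥ 144) to hit 2347.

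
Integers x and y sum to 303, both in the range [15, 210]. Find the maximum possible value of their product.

22952

xy = x(303 − x) is maximized when x is as near 303/2 as the bounds allow.
Taking x = 151 and y = 152 (both in [15, 210]) gives xy = 22952.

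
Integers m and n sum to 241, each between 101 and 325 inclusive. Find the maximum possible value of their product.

mn = m(241 − m) is maximized when m is as near 241/2 as the bounds allow.
Taking m = 120 and n = 121 (both in [101, 325]) gives mn = 14520.

14520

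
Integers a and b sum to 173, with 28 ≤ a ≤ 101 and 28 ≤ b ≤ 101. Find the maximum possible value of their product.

7482

ab = a(173 − a) is maximized when a is as near 173/2 as the bounds allow.
Taking a = 86 and b = 87 (both in [28, 101]) gives ab = 7482.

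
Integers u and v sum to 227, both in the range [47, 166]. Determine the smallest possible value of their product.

Since u + v is fixed, pushing one of them to its bound minimizes the product.
The extreme feasible split is u = 61, v = 166, giving uv = 10126.

10126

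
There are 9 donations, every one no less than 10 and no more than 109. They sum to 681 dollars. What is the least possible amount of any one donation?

To make one donation as small as possible, make the other 8 as large as possible.
The other 8 can take up 8 × 109 = 872 ≥ 681 − 10, so one donation can sit at its floor of 10.
Achievable: one at 10 and the other 8 totalling 671, which fits since 8 × 10 ≤ 671 ≤ 8 × 109.

10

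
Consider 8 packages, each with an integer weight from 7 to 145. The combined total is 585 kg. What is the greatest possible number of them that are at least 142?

Suppose k of them are at least 142. Those contribute at least 142 each and the other 8 − k at least 7 each.
So the total is at least 142k + 7(8 − k) = 56 + 135k. This must be ≤ 585, giving k ≤ 3.
k = 3 is achieved by 3 values at 142 and 5 at 7, total 461; add 124 to one value (staying below 142) to reach 585.

3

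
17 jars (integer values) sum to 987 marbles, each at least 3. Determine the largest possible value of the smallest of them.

The 17 values sum to 987, so their minimum is at most ⌊987/17⌋ = 58.
Achievable: 16 of them at 58 and 1 at 59 total 987.

58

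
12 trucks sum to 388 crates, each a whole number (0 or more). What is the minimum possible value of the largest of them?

The average is 388/12 > 32, so not all 12 can be 32 or less; the largest is ≥ 33.
Taking 8 copies of 32 and 4 copies of 33 gives exactly 388, so 33 is attained.

33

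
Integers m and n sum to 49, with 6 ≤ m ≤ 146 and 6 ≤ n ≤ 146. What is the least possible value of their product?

258

mn = m(49 − m) is concave in m, so over [6, 43] it is minimized at an endpoint.
At the endpoint m = 6, n = 49 − 6 = 43, so mn = 6 × 43 = 258.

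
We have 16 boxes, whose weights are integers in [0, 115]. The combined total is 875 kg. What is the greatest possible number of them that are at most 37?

Suppose k of them are at most 37. Those contribute at most 37 each and the rest at most 115 each.
So the total is at most 37k + 115(16 − k) = 1840 − 78k. This must still be ≥ 875, so k ≤ 12.
k = 12 is achieved by 12 values at 37 and 4 at 115, total 904; lower one of the 115's by 29 (still > 37) to reach 875.

12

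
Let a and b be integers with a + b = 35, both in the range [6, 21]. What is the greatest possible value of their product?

For a fixed sum, the product ab is largest when a and b are as close as possible.
Taking a = 17 and b = 18 (both in [6, 21]) gives ab = 306.

306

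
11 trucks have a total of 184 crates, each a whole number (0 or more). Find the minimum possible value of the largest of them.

Some value must be at least ⌈184/11⌉ = 17, since 11 × 16 = 176 < 184.
Equality holds with 8 values of 17 and 3 values of 16.

17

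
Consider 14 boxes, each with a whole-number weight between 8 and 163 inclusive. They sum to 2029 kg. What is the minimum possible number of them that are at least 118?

9

Suppose at most 14 − j of them reach 118; then j values are ≤ 117 and the rest ≤ 163.
The total is then ≤ 117·j + 163·(14 − j) = 2282 − 46j. For this to be ≥ 2029 we need j ≤ 5, so at least 14 − 5 = 9 must reach 118.
Exactly 9 works: 9 values at 163 and 5 at 117 total 2052; lower one of the high values by 23 (still ≥ 118) to hit 2029.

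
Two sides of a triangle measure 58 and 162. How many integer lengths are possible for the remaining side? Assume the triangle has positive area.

115

The triangle inequality gives |58 − 162| < c < 58 + 162, i.e. 104 < c < 220.
So c can be any integer from 105 to 219: 115 values.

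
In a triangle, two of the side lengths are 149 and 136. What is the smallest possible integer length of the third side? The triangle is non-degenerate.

14

The third side must exceed |149 − 136| = 13.
The smallest integer above 13 is 14.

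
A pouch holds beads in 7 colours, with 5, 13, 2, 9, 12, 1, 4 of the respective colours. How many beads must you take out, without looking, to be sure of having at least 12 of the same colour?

In the worst case you take as many as possible of each colour without reaching 12: 5 + 11 + 2 + 9 + 11 + 1 + 4 = 43.
The next one must give 12 of some colour, so 43 + 1 = 44.

44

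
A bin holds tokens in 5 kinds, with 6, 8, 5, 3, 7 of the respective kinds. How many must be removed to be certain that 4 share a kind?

16

In the worst case you take as many as possible of each kind without reaching 4: 3 + 3 + 3 + 3 + 3 = 15.
The next one must give 4 of some kind, so 15 + 1 = 16.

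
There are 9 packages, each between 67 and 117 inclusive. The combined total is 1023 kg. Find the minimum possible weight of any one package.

87

Minimizing one value means maximizing the remaining 8.
The other 8 contribute at most 8 × 117 = 936, leaving at least 1023 − 936 = 87.
Since 87 ≥ 67, this is achievable: one at 87 and 8 at 117.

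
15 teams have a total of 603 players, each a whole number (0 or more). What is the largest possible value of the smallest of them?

40

The 15 values sum to 603, so their minimum is at most ⌊603/15⌋ = 40.
Achievable: 12 of them at 40 and 3 at 41 total 603.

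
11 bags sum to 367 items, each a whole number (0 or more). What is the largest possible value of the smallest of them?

The average is 367/11 < 34, so some value is ≤ 33.
Taking 7 copies of 33 and 4 copies of 34 gives exactly 367, so 33 is attained.

33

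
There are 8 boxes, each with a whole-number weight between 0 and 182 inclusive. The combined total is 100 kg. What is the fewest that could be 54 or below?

7

If only k of them are at most 54, the other 8 − k are at least 55, so the total is at least (8 − k)·55 + k·0.
This is ≤ 100, so (8 − k)·55 + 0k ≤ 100, which gives k ≥ 7.
Exactly 7 works: 7 values at 0 and 1 at 55 total 55; raise one of the low values by 45 (still ≤ 54) to hit 100.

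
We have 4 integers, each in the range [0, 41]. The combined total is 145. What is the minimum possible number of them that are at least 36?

If only k of them are at least 36, the other 4 − k are at most 35, so the total is at most k·41 + (4 − k)·35.
This must reach 145, so k·41 + (4 − k)·35 ≥ 145, giving k ≥ 1.
Exactly 1 works: 1 value at 41 and 3 at 35 total 146; lower one of the high values by 1 (still ≥ 36) to hit 145.

1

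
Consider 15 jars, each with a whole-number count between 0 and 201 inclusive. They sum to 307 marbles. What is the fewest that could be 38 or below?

8

If only k of them are at most 38, the other 15 − k are at least 39, so the total is at least (15 − k)·39 + k·0.
This is ≤ 307, so (15 − k)·39 + 0k ≤ 307, which gives k ≥ 8.
Exactly 8 works: 8 values at 0 and 7 at 39 total 273; raise one of the low values by 34 (still ≤ 38) to hit 307.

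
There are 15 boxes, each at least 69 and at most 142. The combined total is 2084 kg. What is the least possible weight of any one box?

Minimizing one value means maximizing the remaining 14.
The other 14 contribute at most 14 × 142 = 1988, leaving at least 2084 − 1988 = 96.
Since 96 ≥ 69, this is achievable: one at 96 and 14 at 142.

96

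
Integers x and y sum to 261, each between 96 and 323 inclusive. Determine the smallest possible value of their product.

15840

Since x + y is fixed, pushing one of them to its bound minimizes the product.
The extreme feasible split is x = 96, y = 165, giving xy = 15840.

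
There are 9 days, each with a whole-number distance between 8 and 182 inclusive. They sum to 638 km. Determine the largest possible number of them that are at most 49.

Suppose k of them are at most 49. Those contribute at most 49 each and the rest at most 182 each.
So the total is at most 49k + 182(9 − k) = 1638 − 133k. This must still be ≥ 638, so k ≤ 7.
k = 7 is achieved by 7 values at 49 and 2 at 182, total 707; lower one of the 182's by 69 (still > 49) to reach 638.

7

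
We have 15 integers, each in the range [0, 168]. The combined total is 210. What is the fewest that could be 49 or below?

11

If only k of them are at most 49, the other 15 − k are at least 50, so the total is at least (15 − k)·50 + k·0.
This is ≤ 210, so (15 − k)·50 + 0k ≤ 210, which gives k ≥ 11.
Exactly 11 works: 11 values at 0 and 4 at 50 total 200; raise one of the low values by 10 (still ≤ 49) to hit 210.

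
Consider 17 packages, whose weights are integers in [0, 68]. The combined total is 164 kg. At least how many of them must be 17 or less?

8

If only k of them are at most 17, the other 17 − k are at least 18, so the total is at least (17 − k)·18 + k·0.
This is ≤ 164, so (17 − k)·18 + 0k ≤ 164, which gives k ≥ 8.
Exactly 8 works: 8 values at 0 and 9 at 18 total 162; raise one of the low values by 2 (still ≤ 17) to hit 164.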